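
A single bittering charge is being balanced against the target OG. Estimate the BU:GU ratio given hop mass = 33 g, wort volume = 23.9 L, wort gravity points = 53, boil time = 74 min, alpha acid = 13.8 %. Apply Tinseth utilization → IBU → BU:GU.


U = 1.65·0.000125^(GP/1000)·(1−e^(−0.04t))/4.15;  IBU = (α/100)·m·U·1000/V;  BU:GU = IBU/GP
U = 1.65·0.000125^(53/1000)·(1−e^(−0.04·74))/4.15 = 0.2341
IBU = (13.8/100)·33·0.2341·1000/23.9 = 44.6127
BU:GU = 44.6127/53

0.8417


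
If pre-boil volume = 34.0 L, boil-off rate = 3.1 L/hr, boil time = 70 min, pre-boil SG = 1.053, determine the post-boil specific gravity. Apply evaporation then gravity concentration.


V_post = V_pre − rate·(t/60);  SG_post = 1 + (SG_pre−1)·V_pre/V_post
V_post = 34.0 − 3.1·(70/60) = 30.3833
SG_post = 1 + (1.053 − 1)·34.0/30.3833

1.0593


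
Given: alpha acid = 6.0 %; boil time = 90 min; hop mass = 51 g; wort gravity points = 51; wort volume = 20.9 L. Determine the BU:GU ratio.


U = 1.65·0.000125^(GP/1000)·(1−e^(−0.04t))/4.15;  IBU = (α/100)·m·U·1000/V;  BU:GU = IBU/GP
U = 1.65·0.000125^(51/1000)·(1−e^(−0.04·90))/4.15 = 0.2445
IBU = (6.0/100)·51·0.2445·1000/20.9 = 35.8032
BU:GU = 35.8032/51

0.7020


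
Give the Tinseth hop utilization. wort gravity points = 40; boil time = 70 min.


U = 1.65·0.000125^(GP/1000) · (1 − e^(−0.04·t))/4.15
bigness = 1.65·0.000125^(40/1000) = 1.1518
boil_factor = (1 − e^(−0.04·70))/4.15 = 0.2263
U = 1.1518 · 0.2263

0.2607


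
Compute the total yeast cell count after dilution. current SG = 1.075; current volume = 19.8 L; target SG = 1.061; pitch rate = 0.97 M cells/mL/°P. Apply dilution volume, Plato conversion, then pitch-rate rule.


V_w = V·((SG_c−1)/(SG_t−1)−1);  °P = 259 − 259/SG_t;  cells = rate·(V+V_w)·°P
V_w = 19.8·((1.075−1)/(1.061−1)−1) = 4.5443
V_final = 19.8 + 4.5443 = 24.3443
°P = 259 − 259/1.061 = 14.8907
cells = 0.97·24.3443·14.8907

351.6273 billion cells


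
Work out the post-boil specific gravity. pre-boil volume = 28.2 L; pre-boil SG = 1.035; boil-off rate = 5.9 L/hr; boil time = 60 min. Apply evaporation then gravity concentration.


V_post = V_pre − rate·(t/60);  SG_post = 1 + (SG_pre−1)·V_pre/V_post
V_post = 28.2 − 5.9·(60/60) = 22.3000
SG_post = 1 + (1.035 − 1)·28.2/22.3000

1.0443


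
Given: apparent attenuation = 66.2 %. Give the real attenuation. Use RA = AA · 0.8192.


RA = 66.2 · 0.8192

54.2310 %


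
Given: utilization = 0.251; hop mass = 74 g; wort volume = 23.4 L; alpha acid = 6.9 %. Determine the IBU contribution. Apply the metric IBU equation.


IBU = (α/100)·mass·U·1000 / V
IBU = (6.9/100)·74·0.251·1000 / 23.4

54.7695 IBU


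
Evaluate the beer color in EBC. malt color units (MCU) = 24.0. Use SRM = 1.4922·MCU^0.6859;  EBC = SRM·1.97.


SRM = 1.4922·24.0^0.6859 = 13.1982
EBC = 13.1982·1.97

26.0004 EBC


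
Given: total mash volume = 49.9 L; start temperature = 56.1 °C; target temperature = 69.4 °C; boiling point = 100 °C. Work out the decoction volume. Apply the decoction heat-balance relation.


V_dec = V_total·(T_target − T_start)/(T_boil − T_start)
V_dec = 49.9·(69.4 − 56.1)/(100 − 56.1)

15.1178 L


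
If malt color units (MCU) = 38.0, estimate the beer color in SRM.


SRM = 1.4922 · MCU^0.6859
SRM = 1.4922 · 38.0^0.6859

18.0884 SRM


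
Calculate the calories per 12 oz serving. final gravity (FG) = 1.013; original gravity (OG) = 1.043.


ABW = (OG−FG)·131.25·0.79/FG;  °P = 259 − 259/SG (for OG→OE and FG→AE);  RE = 0.1808·OE + 0.8192·AE;  Cal = (6.9·ABW + 4·(RE−0.1))·FG·3.55
ABW = (1.043 − 1.013)·131.25·0.79/1.013 = 3.0707
OE = 259 − 259/1.043 = 10.6779 °P
AE = 259 − 259/1.013 = 3.3238 °P
RE = 0.1808·10.6779 + 0.8192·3.3238 = 4.6534 °P
Cal = (6.9·3.0707 + 4·(4.6534−0.1))·1.013·3.55

141.6937 kcal


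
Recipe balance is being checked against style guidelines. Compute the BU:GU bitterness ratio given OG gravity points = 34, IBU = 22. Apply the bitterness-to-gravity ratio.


BU:GU = IBU / OG_points
BU:GU = 22 / 34

0.6471


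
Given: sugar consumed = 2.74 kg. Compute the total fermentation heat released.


Q = m_sugar · 590 kJ/kg
Q = 2.74 · 590

1616.6000 kJ


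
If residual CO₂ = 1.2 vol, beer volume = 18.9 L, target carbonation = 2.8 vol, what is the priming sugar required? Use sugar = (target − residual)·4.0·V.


sugar = (2.8 − 1.2)·4.0·18.9

120.9600 g


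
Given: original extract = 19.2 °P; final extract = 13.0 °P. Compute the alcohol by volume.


SG = 259/(259 − P);  ABV = (OG − FG)·131.25
OG = 259/(259 − 19.2) = 1.0801
FG = 259/(259 − 13.0) = 1.0528
ABV = (1.0801 − 1.0528)·131.25

3.5728 % ABV


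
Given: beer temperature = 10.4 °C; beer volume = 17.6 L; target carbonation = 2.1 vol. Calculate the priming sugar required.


residual = 14.695·(0.01821 + 0.09011·e^(−0.04·T));  sugar = (target − residual)·4.0·V
residual = 14.695·(0.01821 + 0.09011·e^(−0.04·10.4)) = 1.1411
sugar = (2.1 − 1.1411)·4.0·17.6

67.5050 g


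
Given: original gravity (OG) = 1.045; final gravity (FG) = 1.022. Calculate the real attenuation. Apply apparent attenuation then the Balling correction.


AA = (OG−FG)/(OG−1)·100;  RA = AA·0.8192
AA = (1.045 − 1.022)/(1.045 − 1)·100 = 51.1111
RA = 51.1111·0.8192

41.8702 %


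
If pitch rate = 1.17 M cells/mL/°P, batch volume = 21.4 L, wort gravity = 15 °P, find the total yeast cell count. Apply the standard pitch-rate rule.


cells (billions) = rate · V_L · °P
cells = 1.17 · 21.4 · 15

375.5700 billion cells


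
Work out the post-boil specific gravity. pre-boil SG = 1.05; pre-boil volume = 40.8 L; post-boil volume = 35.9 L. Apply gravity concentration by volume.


SG_post = 1 + (SG_pre − 1)·V_pre/V_post
pts_pre = (1.05 − 1)·1000 = 50.0000
pts_post = 50.0000·40.8/35.9 = 56.8245
SG_post = 1 + 56.8245/1000

1.0568


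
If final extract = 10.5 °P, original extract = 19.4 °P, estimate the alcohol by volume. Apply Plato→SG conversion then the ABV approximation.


SG = 259/(259 − P);  ABV = (OG − FG)·131.25
OG = 259/(259 − 19.4) = 1.0810
FG = 259/(259 − 10.5) = 1.0423
ABV = (1.0810 − 1.0423)·131.25

5.0813 % ABV


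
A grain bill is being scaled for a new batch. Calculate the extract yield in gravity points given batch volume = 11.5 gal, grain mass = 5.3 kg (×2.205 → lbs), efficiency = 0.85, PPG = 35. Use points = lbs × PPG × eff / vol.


lbs = 5.3 × 2.205 = 11.6865
points = 11.6865 × 35 × 0.85 / 11.5

30.2325 points


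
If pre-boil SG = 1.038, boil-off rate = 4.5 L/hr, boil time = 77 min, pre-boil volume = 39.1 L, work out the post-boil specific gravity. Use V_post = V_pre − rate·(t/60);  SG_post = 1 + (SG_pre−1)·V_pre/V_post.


V_post = 39.1 − 4.5·(77/60) = 33.3250
SG_post = 1 + (1.038 − 1)·39.1/33.3250

1.0446


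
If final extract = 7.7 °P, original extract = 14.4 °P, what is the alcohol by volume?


SG = 259/(259 − P);  ABV = (OG − FG)·131.25
OG = 259/(259 − 14.4) = 1.0589
FG = 259/(259 − 7.7) = 1.0306
ABV = (1.0589 − 1.0306)·131.25

3.7053 % ABV


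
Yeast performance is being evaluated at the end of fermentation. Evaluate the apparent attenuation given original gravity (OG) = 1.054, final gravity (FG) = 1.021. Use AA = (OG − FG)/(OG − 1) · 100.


AA = (1.054 − 1.021)/(1.054 − 1) · 100

61.1111 %


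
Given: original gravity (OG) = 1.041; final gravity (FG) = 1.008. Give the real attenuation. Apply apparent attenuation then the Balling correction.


AA = (OG−FG)/(OG−1)·100;  RA = AA·0.8192
AA = (1.041 − 1.008)/(1.041 − 1)·100 = 80.4878
RA = 80.4878·0.8192

65.9356 %


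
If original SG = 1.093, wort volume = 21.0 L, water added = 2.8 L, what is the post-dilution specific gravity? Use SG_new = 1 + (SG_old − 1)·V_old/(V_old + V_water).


pts = (1.093 − 1)·1000·21.0/(21.0 + 2.8) = 82.0588
SG_new = 1 + 82.0588/1000

1.0821


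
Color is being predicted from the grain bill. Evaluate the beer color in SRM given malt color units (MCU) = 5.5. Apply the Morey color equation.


SRM = 1.4922 · MCU^0.6859
SRM = 1.4922 · 5.5^0.6859

4.8044 SRM


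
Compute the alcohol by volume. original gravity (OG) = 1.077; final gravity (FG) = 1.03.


ABV = (OG − FG) · 131.25
ABV = (1.077 − 1.03) · 131.25

6.1687 % ABV


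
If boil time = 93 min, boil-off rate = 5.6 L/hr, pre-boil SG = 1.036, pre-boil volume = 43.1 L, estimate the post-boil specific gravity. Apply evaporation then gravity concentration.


V_post = V_pre − rate·(t/60);  SG_post = 1 + (SG_pre−1)·V_pre/V_post
V_post = 43.1 − 5.6·(93/60) = 34.4200
SG_post = 1 + (1.036 − 1)·43.1/34.4200

1.0451


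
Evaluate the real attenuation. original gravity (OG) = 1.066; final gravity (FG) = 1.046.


AA = (OG−FG)/(OG−1)·100;  RA = AA·0.8192
AA = (1.066 − 1.046)/(1.066 − 1)·100 = 30.3030
RA = 30.3030·0.8192

24.8242 %


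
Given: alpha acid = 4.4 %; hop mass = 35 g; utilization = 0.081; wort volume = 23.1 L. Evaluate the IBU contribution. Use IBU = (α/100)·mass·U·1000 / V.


IBU = (4.4/100)·35·0.081·1000 / 23.1

5.4000 IBU


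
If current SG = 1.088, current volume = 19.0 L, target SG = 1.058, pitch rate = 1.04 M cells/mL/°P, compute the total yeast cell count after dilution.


V_w = V·((SG_c−1)/(SG_t−1)−1);  °P = 259 − 259/SG_t;  cells = rate·(V+V_w)·°P
V_w = 19.0·((1.088−1)/(1.058−1)−1) = 9.8276
V_final = 19.0 + 9.8276 = 28.8276
°P = 259 − 259/1.058 = 14.1985
cells = 1.04·28.8276·14.1985

425.6805 billion cells


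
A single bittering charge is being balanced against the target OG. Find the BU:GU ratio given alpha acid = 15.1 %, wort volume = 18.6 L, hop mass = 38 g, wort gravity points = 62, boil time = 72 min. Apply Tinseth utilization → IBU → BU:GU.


U = 1.65·0.000125^(GP/1000)·(1−e^(−0.04t))/4.15;  IBU = (α/100)·m·U·1000/V;  BU:GU = IBU/GP
U = 1.65·0.000125^(62/1000)·(1−e^(−0.04·72))/4.15 = 0.2150
IBU = (15.1/100)·38·0.2150·1000/18.6 = 66.3135
BU:GU = 66.3135/62

1.0696


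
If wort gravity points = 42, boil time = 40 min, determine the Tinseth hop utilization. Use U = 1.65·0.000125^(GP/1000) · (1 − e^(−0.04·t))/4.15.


bigness = 1.65·0.000125^(42/1000) = 1.1312
boil_factor = (1 − e^(−0.04·40))/4.15 = 0.1923
U = 1.1312 · 0.1923

0.2176


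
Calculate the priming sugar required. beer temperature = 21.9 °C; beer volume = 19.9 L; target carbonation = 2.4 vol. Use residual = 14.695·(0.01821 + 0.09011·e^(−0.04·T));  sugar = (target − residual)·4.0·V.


residual = 14.695·(0.01821 + 0.09011·e^(−0.04·21.9)) = 0.8190
sugar = (2.4 − 0.8190)·4.0·19.9

125.8445 g


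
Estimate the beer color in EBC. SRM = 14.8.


EBC = SRM · 1.97
EBC = 14.8 · 1.97

29.1560 EBC


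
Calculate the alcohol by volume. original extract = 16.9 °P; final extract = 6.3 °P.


SG = 259/(259 − P);  ABV = (OG − FG)·131.25
OG = 259/(259 − 16.9) = 1.0698
FG = 259/(259 − 6.3) = 1.0249
ABV = (1.0698 − 1.0249)·131.25

5.8899 % ABV


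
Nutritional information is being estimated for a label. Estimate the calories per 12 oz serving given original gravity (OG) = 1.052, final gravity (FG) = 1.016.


ABW = (OG−FG)·131.25·0.79/FG;  °P = 259 − 259/SG (for OG→OE and FG→AE);  RE = 0.1808·OE + 0.8192·AE;  Cal = (6.9·ABW + 4·(RE−0.1))·FG·3.55
ABW = (1.052 − 1.016)·131.25·0.79/1.016 = 3.6740
OE = 259 − 259/1.052 = 12.8023 °P
AE = 259 − 259/1.016 = 4.0787 °P
RE = 0.1808·12.8023 + 0.8192·4.0787 = 5.6560 °P
Cal = (6.9·3.6740 + 4·(5.6560−0.1))·1.016·3.55

171.5906 kcal


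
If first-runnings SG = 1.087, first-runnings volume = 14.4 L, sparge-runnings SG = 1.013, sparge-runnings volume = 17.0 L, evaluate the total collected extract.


total = Σ (SG_i − 1)·1000·V_i
first = (1.087 − 1)·1000·14.4 = 1252.8000
sparge = (1.013 − 1)·1000·17.0 = 221.0000
total = 1252.8000 + 221.0000

1473.8000 gravity·L


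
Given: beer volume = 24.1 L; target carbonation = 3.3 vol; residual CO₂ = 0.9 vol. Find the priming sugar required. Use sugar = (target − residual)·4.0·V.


sugar = (3.3 − 0.9)·4.0·24.1

231.3600 g


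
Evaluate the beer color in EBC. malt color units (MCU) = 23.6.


SRM = 1.4922·MCU^0.6859;  EBC = SRM·1.97
SRM = 1.4922·23.6^0.6859 = 13.0469
EBC = 13.0469·1.97

25.7024 EBC


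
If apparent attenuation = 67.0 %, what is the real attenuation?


RA = AA · 0.8192
RA = 67.0 · 0.8192

54.8864 %


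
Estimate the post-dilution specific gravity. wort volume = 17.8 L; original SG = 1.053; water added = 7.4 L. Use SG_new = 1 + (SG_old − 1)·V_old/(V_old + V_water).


pts = (1.053 − 1)·1000·17.8/(17.8 + 7.4) = 37.4365
SG_new = 1 + 37.4365/1000

1.0374


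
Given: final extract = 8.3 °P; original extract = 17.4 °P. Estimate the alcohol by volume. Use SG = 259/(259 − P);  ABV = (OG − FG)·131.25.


OG = 259/(259 − 17.4) = 1.0720
FG = 259/(259 − 8.3) = 1.0331
ABV = (1.0720 − 1.0331)·131.25

5.1073 % ABV


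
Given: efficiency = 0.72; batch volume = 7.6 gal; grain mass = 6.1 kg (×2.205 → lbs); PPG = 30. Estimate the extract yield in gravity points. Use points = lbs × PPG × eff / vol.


lbs = 6.1 × 2.205 = 13.4505
points = 13.4505 × 30 × 0.72 / 7.6

38.2277 points


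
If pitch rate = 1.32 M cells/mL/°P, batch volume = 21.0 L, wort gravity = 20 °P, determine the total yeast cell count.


cells (billions) = rate · V_L · °P
cells = 1.32 · 21.0 · 20

554.4000 billion cells


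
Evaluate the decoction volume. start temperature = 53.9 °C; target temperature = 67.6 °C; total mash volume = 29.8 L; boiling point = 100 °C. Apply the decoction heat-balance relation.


V_dec = V_total·(T_target − T_start)/(T_boil − T_start)
V_dec = 29.8·(67.6 − 53.9)/(100 − 53.9)

8.8560 L


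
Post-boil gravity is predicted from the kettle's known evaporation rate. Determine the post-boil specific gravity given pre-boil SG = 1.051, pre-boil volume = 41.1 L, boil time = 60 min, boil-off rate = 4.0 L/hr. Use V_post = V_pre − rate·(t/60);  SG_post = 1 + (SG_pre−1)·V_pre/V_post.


V_post = 41.1 − 4.0·(60/60) = 37.1000
SG_post = 1 + (1.051 − 1)·41.1/37.1000

1.0565


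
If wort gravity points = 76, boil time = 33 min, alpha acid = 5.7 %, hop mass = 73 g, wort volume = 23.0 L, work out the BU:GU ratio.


U = 1.65·0.000125^(GP/1000)·(1−e^(−0.04t))/4.15;  IBU = (α/100)·m·U·1000/V;  BU:GU = IBU/GP
U = 1.65·0.000125^(76/1000)·(1−e^(−0.04·33))/4.15 = 0.1472
IBU = (5.7/100)·73·0.1472·1000/23.0 = 26.6253
BU:GU = 26.6253/76

0.3503


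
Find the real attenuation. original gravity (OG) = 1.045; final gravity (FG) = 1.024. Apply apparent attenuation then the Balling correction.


AA = (OG−FG)/(OG−1)·100;  RA = AA·0.8192
AA = (1.045 − 1.024)/(1.045 − 1)·100 = 46.6667
RA = 46.6667·0.8192

38.2293 %


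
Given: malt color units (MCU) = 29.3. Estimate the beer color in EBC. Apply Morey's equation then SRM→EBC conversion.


SRM = 1.4922·MCU^0.6859;  EBC = SRM·1.97
SRM = 1.4922·29.3^0.6859 = 15.1339
EBC = 15.1339·1.97

29.8138 EBC


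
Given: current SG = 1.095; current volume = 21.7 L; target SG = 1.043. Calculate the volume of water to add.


V_water = V·((SG_curr − 1)/(SG_target − 1) − 1)
V_water = 21.7·((1.095 − 1)/(1.043 − 1) − 1)

26.2419 L


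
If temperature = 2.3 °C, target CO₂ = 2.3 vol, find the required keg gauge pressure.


psi = vols/(0.01821 + 0.09011·e^(−0.04·T)) − 14.695
psi = 2.3/(0.01821 + 0.09011·e^(−0.04·2.3)) − 14.695

8.2134 psi


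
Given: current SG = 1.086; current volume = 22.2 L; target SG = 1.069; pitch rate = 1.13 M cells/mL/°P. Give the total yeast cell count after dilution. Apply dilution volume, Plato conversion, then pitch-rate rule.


V_w = V·((SG_c−1)/(SG_t−1)−1);  °P = 259 − 259/SG_t;  cells = rate·(V+V_w)·°P
V_w = 22.2·((1.086−1)/(1.069−1)−1) = 5.4696
V_final = 22.2 + 5.4696 = 27.6696
°P = 259 − 259/1.069 = 16.7175
cells = 1.13·27.6696·16.7175

522.6993 billion cells


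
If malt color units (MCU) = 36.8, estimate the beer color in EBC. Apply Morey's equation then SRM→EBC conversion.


SRM = 1.4922·MCU^0.6859;  EBC = SRM·1.97
SRM = 1.4922·36.8^0.6859 = 17.6947
EBC = 17.6947·1.97

34.8585 EBC


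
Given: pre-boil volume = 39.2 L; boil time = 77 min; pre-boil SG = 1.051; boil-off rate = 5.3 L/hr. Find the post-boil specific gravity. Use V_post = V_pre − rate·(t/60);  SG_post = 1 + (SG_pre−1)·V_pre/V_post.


V_post = 39.2 − 5.3·(77/60) = 32.3983
SG_post = 1 + (1.051 − 1)·39.2/32.3983

1.0617


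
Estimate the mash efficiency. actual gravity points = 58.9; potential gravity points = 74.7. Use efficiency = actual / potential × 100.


efficiency = 58.9 / 74.7 × 100

78.8487 %


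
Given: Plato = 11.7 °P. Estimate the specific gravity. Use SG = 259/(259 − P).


SG = 259/(259 − 11.7)

1.0473


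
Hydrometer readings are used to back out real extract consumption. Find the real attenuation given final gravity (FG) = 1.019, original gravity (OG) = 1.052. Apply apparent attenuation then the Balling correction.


AA = (OG−FG)/(OG−1)·100;  RA = AA·0.8192
AA = (1.052 − 1.019)/(1.052 − 1)·100 = 63.4615
RA = 63.4615·0.8192

51.9877 %


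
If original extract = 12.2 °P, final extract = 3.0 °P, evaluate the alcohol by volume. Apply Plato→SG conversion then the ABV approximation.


SG = 259/(259 − P);  ABV = (OG − FG)·131.25
OG = 259/(259 − 12.2) = 1.0494
FG = 259/(259 − 3.0) = 1.0117
ABV = (1.0494 − 1.0117)·131.25

4.9500 % ABV


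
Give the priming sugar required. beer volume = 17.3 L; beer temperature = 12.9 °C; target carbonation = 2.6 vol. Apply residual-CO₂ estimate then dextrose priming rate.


residual = 14.695·(0.01821 + 0.09011·e^(−0.04·T));  sugar = (target − residual)·4.0·V
residual = 14.695·(0.01821 + 0.09011·e^(−0.04·12.9)) = 1.0580
sugar = (2.6 − 1.0580)·4.0·17.3

106.7067 g


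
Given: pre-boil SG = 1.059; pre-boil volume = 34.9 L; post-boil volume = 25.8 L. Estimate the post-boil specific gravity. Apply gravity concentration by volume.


SG_post = 1 + (SG_pre − 1)·V_pre/V_post
pts_pre = (1.059 − 1)·1000 = 59.0000
pts_post = 59.0000·34.9/25.8 = 79.8101
SG_post = 1 + 79.8101/1000

1.0798


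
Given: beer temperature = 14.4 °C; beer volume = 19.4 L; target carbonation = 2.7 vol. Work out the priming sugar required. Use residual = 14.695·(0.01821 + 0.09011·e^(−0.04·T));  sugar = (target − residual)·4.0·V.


residual = 14.695·(0.01821 + 0.09011·e^(−0.04·14.4)) = 1.0120
sugar = (2.7 − 1.0120)·4.0·19.4

130.9914 g


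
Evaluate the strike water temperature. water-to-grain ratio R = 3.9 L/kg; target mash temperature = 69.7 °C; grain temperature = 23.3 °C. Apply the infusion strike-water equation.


T_strike = (0.41/R)·(T_mash − T_grain) + T_mash
T_strike = (0.41/3.9)·(69.7 − 23.3) + 69.7

74.5779 °C


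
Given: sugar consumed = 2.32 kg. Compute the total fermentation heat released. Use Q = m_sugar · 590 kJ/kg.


Q = 2.32 · 590

1368.8000 kJ


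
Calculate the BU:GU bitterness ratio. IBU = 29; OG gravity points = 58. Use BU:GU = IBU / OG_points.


BU:GU = 29 / 58

0.5000


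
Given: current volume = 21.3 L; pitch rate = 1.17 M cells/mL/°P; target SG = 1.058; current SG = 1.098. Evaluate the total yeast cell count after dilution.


V_w = V·((SG_c−1)/(SG_t−1)−1);  °P = 259 − 259/SG_t;  cells = rate·(V+V_w)·°P
V_w = 21.3·((1.098−1)/(1.058−1)−1) = 14.6897
V_final = 21.3 + 14.6897 = 35.9897
°P = 259 − 259/1.058 = 14.1985
cells = 1.17·35.9897·14.1985

597.8685 billion cells


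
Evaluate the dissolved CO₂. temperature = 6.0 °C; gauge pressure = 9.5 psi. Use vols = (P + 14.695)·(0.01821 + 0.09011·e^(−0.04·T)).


vols = (9.5 + 14.695)·(0.01821 + 0.09011·e^(−0.04·6.0))

2.1556 volumes


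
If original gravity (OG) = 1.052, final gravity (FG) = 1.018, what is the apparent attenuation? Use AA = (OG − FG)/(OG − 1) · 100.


AA = (1.052 − 1.018)/(1.052 − 1) · 100

65.3846 %


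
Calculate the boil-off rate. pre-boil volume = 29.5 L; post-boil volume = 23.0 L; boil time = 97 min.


rate = (V_pre − V_post) / (t_min/60)
rate = (29.5 − 23.0) / (97/60)

4.0206 L/hr


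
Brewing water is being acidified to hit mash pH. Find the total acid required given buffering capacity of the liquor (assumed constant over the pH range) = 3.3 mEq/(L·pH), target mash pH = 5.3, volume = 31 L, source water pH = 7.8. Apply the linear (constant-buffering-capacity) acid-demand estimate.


acid = buffering capacity · (pH_source − pH_target) · V
acid = 3.3 · (7.8 − 5.3) · 31

255.7500 mEq


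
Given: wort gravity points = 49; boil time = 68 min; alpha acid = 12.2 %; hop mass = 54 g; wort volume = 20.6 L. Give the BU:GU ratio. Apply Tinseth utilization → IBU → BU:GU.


U = 1.65·0.000125^(GP/1000)·(1−e^(−0.04t))/4.15;  IBU = (α/100)·m·U·1000/V;  BU:GU = IBU/GP
U = 1.65·0.000125^(49/1000)·(1−e^(−0.04·68))/4.15 = 0.2391
IBU = (12.2/100)·54·0.2391·1000/20.6 = 76.4673
BU:GU = 76.4673/49

1.5606


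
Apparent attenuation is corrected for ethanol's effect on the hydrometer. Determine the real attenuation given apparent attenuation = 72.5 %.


RA = AA · 0.8192
RA = 72.5 · 0.8192

59.3920 %


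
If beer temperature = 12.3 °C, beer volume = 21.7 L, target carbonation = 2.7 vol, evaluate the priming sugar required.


residual = 14.695·(0.01821 + 0.09011·e^(−0.04·T));  sugar = (target − residual)·4.0·V
residual = 14.695·(0.01821 + 0.09011·e^(−0.04·12.3)) = 1.0772
sugar = (2.7 − 1.0772)·4.0·21.7

140.8595 g


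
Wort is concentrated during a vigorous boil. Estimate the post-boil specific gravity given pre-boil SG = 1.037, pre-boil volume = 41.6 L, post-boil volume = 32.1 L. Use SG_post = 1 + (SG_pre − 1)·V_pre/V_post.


pts_pre = (1.037 − 1)·1000 = 37.0000
pts_post = 37.0000·41.6/32.1 = 47.9502
SG_post = 1 + 47.9502/1000

1.0480


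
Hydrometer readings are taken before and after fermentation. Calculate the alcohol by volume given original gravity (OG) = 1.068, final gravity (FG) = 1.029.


ABV = (OG − FG) · 131.25
ABV = (1.068 − 1.029) · 131.25

5.1188 % ABV


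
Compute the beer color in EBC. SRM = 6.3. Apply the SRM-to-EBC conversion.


EBC = SRM · 1.97
EBC = 6.3 · 1.97

12.4110 EBC


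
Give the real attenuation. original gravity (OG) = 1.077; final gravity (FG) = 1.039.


AA = (OG−FG)/(OG−1)·100;  RA = AA·0.8192
AA = (1.077 − 1.039)/(1.077 − 1)·100 = 49.3506
RA = 49.3506·0.8192

40.4281 %


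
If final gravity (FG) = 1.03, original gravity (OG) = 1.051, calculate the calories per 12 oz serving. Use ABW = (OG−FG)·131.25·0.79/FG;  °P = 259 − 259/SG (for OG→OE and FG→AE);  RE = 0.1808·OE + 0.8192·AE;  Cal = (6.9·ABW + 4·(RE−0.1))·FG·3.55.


ABW = (1.051 − 1.03)·131.25·0.79/1.03 = 2.1140
OE = 259 − 259/1.051 = 12.5680 °P
AE = 259 − 259/1.03 = 7.5437 °P
RE = 0.1808·12.5680 + 0.8192·7.5437 = 8.4521 °P
Cal = (6.9·2.1140 + 4·(8.4521−0.1))·1.03·3.55

175.4940 kcal


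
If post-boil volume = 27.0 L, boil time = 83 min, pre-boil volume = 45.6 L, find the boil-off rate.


rate = (V_pre − V_post) / (t_min/60)
rate = (45.6 − 27.0) / (83/60)

13.4458 L/hr


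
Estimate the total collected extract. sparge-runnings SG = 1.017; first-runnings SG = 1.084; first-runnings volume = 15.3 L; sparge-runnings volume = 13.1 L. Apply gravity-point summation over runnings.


total = Σ (SG_i − 1)·1000·V_i
first = (1.084 − 1)·1000·15.3 = 1285.2000
sparge = (1.017 − 1)·1000·13.1 = 222.7000
total = 1285.2000 + 222.7000

1507.9000 gravity·L


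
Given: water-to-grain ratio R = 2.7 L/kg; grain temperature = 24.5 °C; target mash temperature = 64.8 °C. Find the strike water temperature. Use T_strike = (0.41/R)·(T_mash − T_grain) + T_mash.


T_strike = (0.41/2.7)·(64.8 − 24.5) + 64.8

70.9196 °C


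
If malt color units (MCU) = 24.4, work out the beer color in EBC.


SRM = 1.4922·MCU^0.6859;  EBC = SRM·1.97
SRM = 1.4922·24.4^0.6859 = 13.3487
EBC = 13.3487·1.97

26.2969 EBC


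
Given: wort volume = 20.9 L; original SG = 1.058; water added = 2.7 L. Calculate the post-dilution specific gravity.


SG_new = 1 + (SG_old − 1)·V_old/(V_old + V_water)
pts = (1.058 − 1)·1000·20.9/(20.9 + 2.7) = 51.3644
SG_new = 1 + 51.3644/1000

1.0514


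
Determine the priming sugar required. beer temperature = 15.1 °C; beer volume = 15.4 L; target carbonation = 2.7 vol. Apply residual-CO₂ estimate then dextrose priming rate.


residual = 14.695·(0.01821 + 0.09011·e^(−0.04·T));  sugar = (target − residual)·4.0·V
residual = 14.695·(0.01821 + 0.09011·e^(−0.04·15.1)) = 0.9914
sugar = (2.7 − 0.9914)·4.0·15.4

105.2490 g


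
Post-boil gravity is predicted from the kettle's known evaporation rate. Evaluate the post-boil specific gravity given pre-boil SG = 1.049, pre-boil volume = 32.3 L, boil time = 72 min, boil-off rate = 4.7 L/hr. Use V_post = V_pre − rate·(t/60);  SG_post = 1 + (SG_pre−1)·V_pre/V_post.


V_post = 32.3 − 4.7·(72/60) = 26.6600
SG_post = 1 + (1.049 − 1)·32.3/26.6600

1.0594


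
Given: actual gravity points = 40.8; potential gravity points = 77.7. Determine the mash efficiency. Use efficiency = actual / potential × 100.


efficiency = 40.8 / 77.7 × 100

52.5097 %


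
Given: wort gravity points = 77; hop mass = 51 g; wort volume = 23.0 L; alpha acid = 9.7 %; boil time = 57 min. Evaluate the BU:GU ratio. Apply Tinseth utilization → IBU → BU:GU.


U = 1.65·0.000125^(GP/1000)·(1−e^(−0.04t))/4.15;  IBU = (α/100)·m·U·1000/V;  BU:GU = IBU/GP
U = 1.65·0.000125^(77/1000)·(1−e^(−0.04·57))/4.15 = 0.1787
IBU = (9.7/100)·51·0.1787·1000/23.0 = 38.4283
BU:GU = 38.4283/77

0.4991


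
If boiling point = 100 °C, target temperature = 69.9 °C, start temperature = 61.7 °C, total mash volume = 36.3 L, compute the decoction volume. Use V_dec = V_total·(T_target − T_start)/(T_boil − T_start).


V_dec = 36.3·(69.9 − 61.7)/(100 − 61.7)

7.7718 L


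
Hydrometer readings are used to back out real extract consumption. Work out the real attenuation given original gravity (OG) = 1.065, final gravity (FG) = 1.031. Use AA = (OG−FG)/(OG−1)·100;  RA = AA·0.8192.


AA = (1.065 − 1.031)/(1.065 − 1)·100 = 52.3077
RA = 52.3077·0.8192

42.8505 %


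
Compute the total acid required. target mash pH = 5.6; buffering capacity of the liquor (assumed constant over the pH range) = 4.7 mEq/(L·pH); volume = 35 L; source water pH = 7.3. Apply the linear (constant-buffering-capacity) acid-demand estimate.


acid = buffering capacity · (pH_source − pH_target) · V
acid = 4.7 · (7.3 − 5.6) · 35

279.6500 mEq


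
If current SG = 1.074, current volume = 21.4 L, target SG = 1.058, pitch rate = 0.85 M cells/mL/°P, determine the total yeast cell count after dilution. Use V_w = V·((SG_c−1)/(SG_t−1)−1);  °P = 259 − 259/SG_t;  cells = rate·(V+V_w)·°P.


V_w = 21.4·((1.074−1)/(1.058−1)−1) = 5.9034
V_final = 21.4 + 5.9034 = 27.3034
°P = 259 − 259/1.058 = 14.1985
cells = 0.85·27.3034·14.1985

329.5175 billion cells


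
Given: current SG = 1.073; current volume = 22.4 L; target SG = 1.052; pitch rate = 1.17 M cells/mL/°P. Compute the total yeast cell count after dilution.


V_w = V·((SG_c−1)/(SG_t−1)−1);  °P = 259 − 259/SG_t;  cells = rate·(V+V_w)·°P
V_w = 22.4·((1.073−1)/(1.052−1)−1) = 9.0462
V_final = 22.4 + 9.0462 = 31.4462
°P = 259 − 259/1.052 = 12.8023
cells = 1.17·31.4462·12.8023

471.0215 billion cells


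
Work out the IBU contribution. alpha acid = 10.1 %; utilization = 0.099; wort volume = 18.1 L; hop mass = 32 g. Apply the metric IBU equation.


IBU = (α/100)·mass·U·1000 / V
IBU = (10.1/100)·32·0.099·1000 / 18.1

17.6778 IBU


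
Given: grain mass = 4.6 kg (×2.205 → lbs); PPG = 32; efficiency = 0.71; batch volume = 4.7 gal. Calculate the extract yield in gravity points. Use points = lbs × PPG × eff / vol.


lbs = 4.6 × 2.205 = 10.1430
points = 10.1430 × 32 × 0.71 / 4.7

49.0317 points


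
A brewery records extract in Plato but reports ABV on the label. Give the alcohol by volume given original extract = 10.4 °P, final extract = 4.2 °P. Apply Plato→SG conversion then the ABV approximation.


SG = 259/(259 − P);  ABV = (OG − FG)·131.25
OG = 259/(259 − 10.4) = 1.0418
FG = 259/(259 − 4.2) = 1.0165
ABV = (1.0418 − 1.0165)·131.25

3.3273 % ABV


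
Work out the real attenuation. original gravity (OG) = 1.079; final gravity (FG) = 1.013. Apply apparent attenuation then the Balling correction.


AA = (OG−FG)/(OG−1)·100;  RA = AA·0.8192
AA = (1.079 − 1.013)/(1.079 − 1)·100 = 83.5443
RA = 83.5443·0.8192

68.4395 %


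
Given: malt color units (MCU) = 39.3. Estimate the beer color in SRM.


SRM = 1.4922 · MCU^0.6859
SRM = 1.4922 · 39.3^0.6859

18.5106 SRM


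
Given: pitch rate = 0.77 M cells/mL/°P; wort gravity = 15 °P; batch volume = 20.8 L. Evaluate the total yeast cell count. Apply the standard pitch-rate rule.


cells (billions) = rate · V_L · °P
cells = 0.77 · 20.8 · 15

240.2400 billion cells


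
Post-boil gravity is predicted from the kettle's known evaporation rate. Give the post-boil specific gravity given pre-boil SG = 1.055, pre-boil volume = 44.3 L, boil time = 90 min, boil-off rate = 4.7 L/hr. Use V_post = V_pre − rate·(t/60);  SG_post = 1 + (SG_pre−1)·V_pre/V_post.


V_post = 44.3 − 4.7·(90/60) = 37.2500
SG_post = 1 + (1.055 − 1)·44.3/37.2500

1.0654


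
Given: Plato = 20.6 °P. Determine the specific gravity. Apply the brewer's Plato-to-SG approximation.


SG = 259/(259 − P)
SG = 259/(259 − 20.6)

1.0864


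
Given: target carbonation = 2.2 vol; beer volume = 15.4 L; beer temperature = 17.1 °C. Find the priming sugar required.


residual = 14.695·(0.01821 + 0.09011·e^(−0.04·T));  sugar = (target − residual)·4.0·V
residual = 14.695·(0.01821 + 0.09011·e^(−0.04·17.1)) = 0.9358
sugar = (2.2 − 0.9358)·4.0·15.4

77.8770 g


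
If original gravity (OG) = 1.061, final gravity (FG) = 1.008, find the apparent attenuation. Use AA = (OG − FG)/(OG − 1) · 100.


AA = (1.061 − 1.008)/(1.061 − 1) · 100

86.8852 %


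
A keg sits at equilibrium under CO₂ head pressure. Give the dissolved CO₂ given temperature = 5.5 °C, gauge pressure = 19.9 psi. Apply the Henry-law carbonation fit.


vols = (P + 14.695)·(0.01821 + 0.09011·e^(−0.04·T))
vols = (19.9 + 14.695)·(0.01821 + 0.09011·e^(−0.04·5.5))

3.1317 volumes


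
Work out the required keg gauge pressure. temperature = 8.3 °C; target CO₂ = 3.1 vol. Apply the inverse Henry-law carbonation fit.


psi = vols/(0.01821 + 0.09011·e^(−0.04·T)) − 14.695
psi = 3.1/(0.01821 + 0.09011·e^(−0.04·8.3)) − 14.695

22.7162 psi


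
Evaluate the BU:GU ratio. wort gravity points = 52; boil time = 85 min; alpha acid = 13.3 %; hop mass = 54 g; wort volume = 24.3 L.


U = 1.65·0.000125^(GP/1000)·(1−e^(−0.04t))/4.15;  IBU = (α/100)·m·U·1000/V;  BU:GU = IBU/GP
U = 1.65·0.000125^(52/1000)·(1−e^(−0.04·85))/4.15 = 0.2408
IBU = (13.3/100)·54·0.2408·1000/24.3 = 71.1825
BU:GU = 71.1825/52

1.3689


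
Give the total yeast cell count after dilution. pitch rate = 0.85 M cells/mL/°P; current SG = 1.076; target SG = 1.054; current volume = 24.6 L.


V_w = V·((SG_c−1)/(SG_t−1)−1);  °P = 259 − 259/SG_t;  cells = rate·(V+V_w)·°P
V_w = 24.6·((1.076−1)/(1.054−1)−1) = 10.0222
V_final = 24.6 + 10.0222 = 34.6222
°P = 259 − 259/1.054 = 13.2694
cells = 0.85·34.6222·13.2694

390.5052 billion cells


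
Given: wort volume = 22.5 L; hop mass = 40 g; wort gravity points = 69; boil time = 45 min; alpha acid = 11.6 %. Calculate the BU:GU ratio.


U = 1.65·0.000125^(GP/1000)·(1−e^(−0.04t))/4.15;  IBU = (α/100)·m·U·1000/V;  BU:GU = IBU/GP
U = 1.65·0.000125^(69/1000)·(1−e^(−0.04·45))/4.15 = 0.1785
IBU = (11.6/100)·40·0.1785·1000/22.5 = 36.8120
BU:GU = 36.8120/69

0.5335


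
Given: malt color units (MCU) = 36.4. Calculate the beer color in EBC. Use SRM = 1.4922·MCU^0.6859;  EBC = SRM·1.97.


SRM = 1.4922·36.4^0.6859 = 17.5625
EBC = 17.5625·1.97

34.5981 EBC


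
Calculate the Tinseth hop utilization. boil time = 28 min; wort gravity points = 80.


U = 1.65·0.000125^(GP/1000) · (1 − e^(−0.04·t))/4.15
bigness = 1.65·0.000125^(80/1000) = 0.8040
boil_factor = (1 − e^(−0.04·28))/4.15 = 0.1623
U = 0.8040 · 0.1623

0.1305


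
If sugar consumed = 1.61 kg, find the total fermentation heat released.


Q = m_sugar · 590 kJ/kg
Q = 1.61 · 590

949.9000 kJ


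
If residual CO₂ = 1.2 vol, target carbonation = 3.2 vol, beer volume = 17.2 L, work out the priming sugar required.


sugar = (target − residual)·4.0·V
sugar = (3.2 − 1.2)·4.0·17.2

137.6000 g


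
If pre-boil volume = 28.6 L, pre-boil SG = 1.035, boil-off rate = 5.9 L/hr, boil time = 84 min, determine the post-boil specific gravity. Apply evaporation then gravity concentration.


V_post = V_pre − rate·(t/60);  SG_post = 1 + (SG_pre−1)·V_pre/V_post
V_post = 28.6 − 5.9·(84/60) = 20.3400
SG_post = 1 + (1.035 − 1)·28.6/20.3400

1.0492


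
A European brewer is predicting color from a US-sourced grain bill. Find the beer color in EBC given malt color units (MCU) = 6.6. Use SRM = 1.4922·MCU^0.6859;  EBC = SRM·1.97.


SRM = 1.4922·6.6^0.6859 = 5.4444
EBC = 5.4444·1.97

10.7255 EBC


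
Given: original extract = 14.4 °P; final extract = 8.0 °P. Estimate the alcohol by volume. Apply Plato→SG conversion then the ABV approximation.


SG = 259/(259 − P);  ABV = (OG − FG)·131.25
OG = 259/(259 − 14.4) = 1.0589
FG = 259/(259 − 8.0) = 1.0319
ABV = (1.0589 − 1.0319)·131.25

3.5436 % ABV


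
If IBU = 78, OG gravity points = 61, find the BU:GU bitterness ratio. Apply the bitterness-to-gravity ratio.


BU:GU = IBU / OG_points
BU:GU = 78 / 61

1.2787


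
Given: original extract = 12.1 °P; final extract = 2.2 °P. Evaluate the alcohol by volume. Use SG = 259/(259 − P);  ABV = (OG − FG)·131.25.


OG = 259/(259 − 12.1) = 1.0490
FG = 259/(259 − 2.2) = 1.0086
ABV = (1.0490 − 1.0086)·131.25

5.3078 % ABV


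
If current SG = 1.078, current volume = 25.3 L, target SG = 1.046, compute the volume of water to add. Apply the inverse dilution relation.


V_water = V·((SG_curr − 1)/(SG_target − 1) − 1)
V_water = 25.3·((1.078 − 1)/(1.046 − 1) − 1)

17.6000 L


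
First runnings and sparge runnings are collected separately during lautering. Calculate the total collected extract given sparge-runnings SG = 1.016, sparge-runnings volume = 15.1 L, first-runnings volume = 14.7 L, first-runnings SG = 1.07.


total = Σ (SG_i − 1)·1000·V_i
first = (1.07 − 1)·1000·14.7 = 1029.0000
sparge = (1.016 − 1)·1000·15.1 = 241.6000
total = 1029.0000 + 241.6000

1270.6000 gravity·L


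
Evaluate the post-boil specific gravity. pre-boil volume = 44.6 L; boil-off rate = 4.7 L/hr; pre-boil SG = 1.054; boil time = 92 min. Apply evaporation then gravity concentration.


V_post = V_pre − rate·(t/60);  SG_post = 1 + (SG_pre−1)·V_pre/V_post
V_post = 44.6 − 4.7·(92/60) = 37.3933
SG_post = 1 + (1.054 − 1)·44.6/37.3933

1.0644


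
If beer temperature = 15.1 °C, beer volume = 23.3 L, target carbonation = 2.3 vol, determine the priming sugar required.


residual = 14.695·(0.01821 + 0.09011·e^(−0.04·T));  sugar = (target − residual)·4.0·V
residual = 14.695·(0.01821 + 0.09011·e^(−0.04·15.1)) = 0.9914
sugar = (2.3 − 0.9914)·4.0·23.3

121.9603 g


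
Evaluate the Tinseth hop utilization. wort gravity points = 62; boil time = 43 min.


U = 1.65·0.000125^(GP/1000) · (1 − e^(−0.04·t))/4.15
bigness = 1.65·0.000125^(62/1000) = 0.9451
boil_factor = (1 − e^(−0.04·43))/4.15 = 0.1978
U = 0.9451 · 0.1978

0.1870


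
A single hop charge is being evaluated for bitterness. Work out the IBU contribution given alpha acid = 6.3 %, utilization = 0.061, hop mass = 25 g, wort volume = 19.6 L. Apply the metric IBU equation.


IBU = (α/100)·mass·U·1000 / V
IBU = (6.3/100)·25·0.061·1000 / 19.6

4.9018 IBU


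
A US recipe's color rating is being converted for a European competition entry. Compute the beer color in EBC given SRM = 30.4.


EBC = SRM · 1.97
EBC = 30.4 · 1.97

59.8880 EBC


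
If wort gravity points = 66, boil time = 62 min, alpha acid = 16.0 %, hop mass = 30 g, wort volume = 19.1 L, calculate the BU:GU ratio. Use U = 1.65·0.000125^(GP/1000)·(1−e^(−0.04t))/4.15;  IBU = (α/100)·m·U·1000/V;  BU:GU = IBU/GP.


U = 1.65·0.000125^(66/1000)·(1−e^(−0.04·62))/4.15 = 0.2013
IBU = (16.0/100)·30·0.2013·1000/19.1 = 50.5891
BU:GU = 50.5891/66

0.7665


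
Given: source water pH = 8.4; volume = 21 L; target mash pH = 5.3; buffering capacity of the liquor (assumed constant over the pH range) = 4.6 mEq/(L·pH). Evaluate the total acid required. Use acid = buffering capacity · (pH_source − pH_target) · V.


acid = 4.6 · (8.4 − 5.3) · 21

299.4600 mEq


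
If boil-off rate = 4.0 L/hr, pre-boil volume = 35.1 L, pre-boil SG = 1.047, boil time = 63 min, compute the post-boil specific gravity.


V_post = V_pre − rate·(t/60);  SG_post = 1 + (SG_pre−1)·V_pre/V_post
V_post = 35.1 − 4.0·(63/60) = 30.9000
SG_post = 1 + (1.047 − 1)·35.1/30.9000

1.0534


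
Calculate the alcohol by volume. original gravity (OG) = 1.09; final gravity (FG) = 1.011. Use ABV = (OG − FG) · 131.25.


ABV = (1.09 − 1.011) · 131.25

10.3688 % ABV


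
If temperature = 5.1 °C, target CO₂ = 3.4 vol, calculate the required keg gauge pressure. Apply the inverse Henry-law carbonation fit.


psi = vols/(0.01821 + 0.09011·e^(−0.04·T)) − 14.695
psi = 3.4/(0.01821 + 0.09011·e^(−0.04·5.1)) − 14.695

22.3859 psi


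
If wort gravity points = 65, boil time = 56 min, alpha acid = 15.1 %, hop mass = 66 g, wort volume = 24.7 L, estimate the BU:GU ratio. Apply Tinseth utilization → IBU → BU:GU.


U = 1.65·0.000125^(GP/1000)·(1−e^(−0.04t))/4.15;  IBU = (α/100)·m·U·1000/V;  BU:GU = IBU/GP
U = 1.65·0.000125^(65/1000)·(1−e^(−0.04·56))/4.15 = 0.1981
IBU = (15.1/100)·66·0.1981·1000/24.7 = 79.9233
BU:GU = 79.9233/65

1.2296


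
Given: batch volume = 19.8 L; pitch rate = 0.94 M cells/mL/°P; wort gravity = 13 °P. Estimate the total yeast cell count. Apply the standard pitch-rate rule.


cells (billions) = rate · V_L · °P
cells = 0.94 · 19.8 · 13

241.9560 billion cells


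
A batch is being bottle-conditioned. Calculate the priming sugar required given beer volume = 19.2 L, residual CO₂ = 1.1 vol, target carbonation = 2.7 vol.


sugar = (target − residual)·4.0·V
sugar = (2.7 − 1.1)·4.0·19.2

122.8800 g


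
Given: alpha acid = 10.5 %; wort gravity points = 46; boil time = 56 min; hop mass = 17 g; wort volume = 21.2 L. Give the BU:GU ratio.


U = 1.65·0.000125^(GP/1000)·(1−e^(−0.04t))/4.15;  IBU = (α/100)·m·U·1000/V;  BU:GU = IBU/GP
U = 1.65·0.000125^(46/1000)·(1−e^(−0.04·56))/4.15 = 0.2350
IBU = (10.5/100)·17·0.2350·1000/21.2 = 19.7838
BU:GU = 19.7838/46

0.4301


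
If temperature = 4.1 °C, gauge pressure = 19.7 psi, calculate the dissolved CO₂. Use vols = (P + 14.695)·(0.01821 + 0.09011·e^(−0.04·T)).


vols = (19.7 + 14.695)·(0.01821 + 0.09011·e^(−0.04·4.1))

3.2569 volumes
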